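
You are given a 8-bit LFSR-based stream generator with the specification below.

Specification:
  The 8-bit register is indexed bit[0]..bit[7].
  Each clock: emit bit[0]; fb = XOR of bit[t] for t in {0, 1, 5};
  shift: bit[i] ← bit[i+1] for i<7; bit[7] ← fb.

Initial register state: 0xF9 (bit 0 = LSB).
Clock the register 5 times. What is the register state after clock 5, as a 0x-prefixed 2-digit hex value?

reg_0 = 0xF9
clock 1: out=1, reg = 0x7C
clock 2: out=0, reg = 0xBE
clock 3: out=0, reg = 0x5F
clock 4: out=1, reg = 0x2F
clock 5: out=1, reg = 0x97

0x97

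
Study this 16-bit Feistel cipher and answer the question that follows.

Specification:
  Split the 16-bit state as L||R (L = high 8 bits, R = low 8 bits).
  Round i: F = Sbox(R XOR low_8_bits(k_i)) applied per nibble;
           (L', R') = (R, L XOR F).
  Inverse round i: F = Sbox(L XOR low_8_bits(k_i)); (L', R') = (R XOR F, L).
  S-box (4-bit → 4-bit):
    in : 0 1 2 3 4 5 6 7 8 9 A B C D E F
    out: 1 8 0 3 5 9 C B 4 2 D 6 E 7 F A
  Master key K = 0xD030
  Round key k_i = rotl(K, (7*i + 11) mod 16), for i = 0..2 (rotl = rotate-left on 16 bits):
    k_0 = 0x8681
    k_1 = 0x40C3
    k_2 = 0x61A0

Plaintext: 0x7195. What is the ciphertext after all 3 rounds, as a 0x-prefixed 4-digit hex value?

0xAEEB

s_0 = plaintext = 0x7195
s_1 = Round(s_0, k_0) = 0x95F4
s_2 = Round(s_1, k_1) = 0xF4AE
s_3 = Round(s_2, k_2) = 0xAEEB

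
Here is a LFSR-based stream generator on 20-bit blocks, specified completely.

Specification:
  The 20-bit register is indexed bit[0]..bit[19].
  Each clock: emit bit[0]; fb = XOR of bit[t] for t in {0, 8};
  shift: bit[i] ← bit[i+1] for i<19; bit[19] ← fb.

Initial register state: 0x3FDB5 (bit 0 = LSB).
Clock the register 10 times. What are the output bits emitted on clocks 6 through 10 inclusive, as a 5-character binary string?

reg_0 = 0x3FDB5
clock 1: out=1, reg = 0x1FEDA
clock 2: out=0, reg = 0x0FF6D
clock 3: out=1, reg = 0x07FB6
clock 4: out=0, reg = 0x83FDB
clock 5: out=1, reg = 0x41FED
clock 6: out=1, reg = 0x20FF6
clock 7: out=0, reg = 0x907FB
clock 8: out=1, reg = 0x483FD
clock 9: out=1, reg = 0x241FE
clock 10: out=0, reg = 0x920FF

10110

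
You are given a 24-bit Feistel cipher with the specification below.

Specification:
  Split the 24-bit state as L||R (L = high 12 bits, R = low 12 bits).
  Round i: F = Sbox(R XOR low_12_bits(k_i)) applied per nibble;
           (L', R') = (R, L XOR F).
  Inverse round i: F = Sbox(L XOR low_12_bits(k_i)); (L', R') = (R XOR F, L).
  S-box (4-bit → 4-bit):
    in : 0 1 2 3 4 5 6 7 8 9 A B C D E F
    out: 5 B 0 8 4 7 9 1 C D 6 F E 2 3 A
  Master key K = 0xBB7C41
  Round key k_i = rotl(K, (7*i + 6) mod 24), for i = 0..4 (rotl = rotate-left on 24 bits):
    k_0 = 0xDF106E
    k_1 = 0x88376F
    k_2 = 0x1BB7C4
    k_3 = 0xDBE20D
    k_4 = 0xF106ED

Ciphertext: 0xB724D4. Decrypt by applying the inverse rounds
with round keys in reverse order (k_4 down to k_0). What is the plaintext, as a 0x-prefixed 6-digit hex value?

s_0 = ciphertext = 0xB724D4
s_1 = InvRound(s_0, k_4) = 0x60EB72
s_2 = InvRound(s_1, k_3) = 0xF2A60E
s_3 = InvRound(s_2, k_2) = 0xA3DF2A
s_4 = InvRound(s_3, k_1) = 0xD5AA3D
s_5 = InvRound(s_4, k_0) = 0x8B9D5A

0x8B9D5A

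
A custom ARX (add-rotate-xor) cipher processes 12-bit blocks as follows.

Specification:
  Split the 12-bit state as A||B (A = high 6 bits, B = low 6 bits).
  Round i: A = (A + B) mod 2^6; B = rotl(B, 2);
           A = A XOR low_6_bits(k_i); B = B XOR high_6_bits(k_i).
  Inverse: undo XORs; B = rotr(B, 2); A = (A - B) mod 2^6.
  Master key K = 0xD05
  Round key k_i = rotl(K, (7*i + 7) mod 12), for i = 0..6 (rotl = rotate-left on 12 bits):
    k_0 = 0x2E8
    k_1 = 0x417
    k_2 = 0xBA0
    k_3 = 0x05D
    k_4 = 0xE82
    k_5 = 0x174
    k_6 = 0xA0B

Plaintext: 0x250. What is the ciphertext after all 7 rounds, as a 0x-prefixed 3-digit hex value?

s_0 = plaintext = 0x250
s_1 = Round(s_0, k_0) = 0xC4A
s_2 = Round(s_1, k_1) = 0xB38
s_3 = Round(s_2, k_2) = 0x10D
s_4 = Round(s_3, k_3) = 0x335
s_5 = Round(s_4, k_4) = 0x0ED
s_6 = Round(s_5, k_5) = 0x133
s_7 = Round(s_6, k_6) = 0xF27

0xF27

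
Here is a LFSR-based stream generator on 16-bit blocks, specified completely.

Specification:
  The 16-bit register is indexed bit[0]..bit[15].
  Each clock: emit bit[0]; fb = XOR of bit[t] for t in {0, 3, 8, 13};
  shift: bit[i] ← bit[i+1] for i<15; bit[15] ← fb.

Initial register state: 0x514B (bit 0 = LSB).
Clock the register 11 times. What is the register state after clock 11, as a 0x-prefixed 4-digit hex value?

0xBF2A

reg_0 = 0x514B
clock 1: out=1, reg = 0xA8A5
clock 2: out=1, reg = 0x5452
clock 3: out=0, reg = 0x2A29
clock 4: out=1, reg = 0x9514
clock 5: out=0, reg = 0xCA8A
clock 6: out=0, reg = 0xE545
clock 7: out=1, reg = 0xF2A2
clock 8: out=0, reg = 0xF951
clock 9: out=1, reg = 0xFCA8
clock 10: out=0, reg = 0x7E54
clock 11: out=0, reg = 0xBF2A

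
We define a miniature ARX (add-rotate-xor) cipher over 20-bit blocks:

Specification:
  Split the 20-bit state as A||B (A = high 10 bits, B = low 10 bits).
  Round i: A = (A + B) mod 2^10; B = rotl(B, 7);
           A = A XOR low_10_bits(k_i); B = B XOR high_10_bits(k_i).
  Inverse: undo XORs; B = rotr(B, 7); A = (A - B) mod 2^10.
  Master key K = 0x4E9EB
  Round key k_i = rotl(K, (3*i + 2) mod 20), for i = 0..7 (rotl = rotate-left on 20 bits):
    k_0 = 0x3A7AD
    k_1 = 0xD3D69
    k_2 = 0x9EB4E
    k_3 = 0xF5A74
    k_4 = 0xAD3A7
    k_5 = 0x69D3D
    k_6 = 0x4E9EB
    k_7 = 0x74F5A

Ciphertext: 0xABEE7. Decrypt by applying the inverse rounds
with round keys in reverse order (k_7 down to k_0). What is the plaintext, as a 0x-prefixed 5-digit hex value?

0x76A1F

s_0 = ciphertext = 0xABEE7
s_1 = InvRound(s_0, k_7) = 0x13DA6
s_2 = InvRound(s_1, k_6) = 0x30CE1
s_3 = InvRound(s_2, k_5) = 0xF3232
s_4 = InvRound(s_3, k_4) = 0x0E831
s_5 = InvRound(s_4, k_3) = 0xC3F3F
s_6 = InvRound(s_5, k_2) = 0x85E2A
s_7 = InvRound(s_6, k_1) = 0x1532A
s_8 = InvRound(s_7, k_0) = 0x76A1F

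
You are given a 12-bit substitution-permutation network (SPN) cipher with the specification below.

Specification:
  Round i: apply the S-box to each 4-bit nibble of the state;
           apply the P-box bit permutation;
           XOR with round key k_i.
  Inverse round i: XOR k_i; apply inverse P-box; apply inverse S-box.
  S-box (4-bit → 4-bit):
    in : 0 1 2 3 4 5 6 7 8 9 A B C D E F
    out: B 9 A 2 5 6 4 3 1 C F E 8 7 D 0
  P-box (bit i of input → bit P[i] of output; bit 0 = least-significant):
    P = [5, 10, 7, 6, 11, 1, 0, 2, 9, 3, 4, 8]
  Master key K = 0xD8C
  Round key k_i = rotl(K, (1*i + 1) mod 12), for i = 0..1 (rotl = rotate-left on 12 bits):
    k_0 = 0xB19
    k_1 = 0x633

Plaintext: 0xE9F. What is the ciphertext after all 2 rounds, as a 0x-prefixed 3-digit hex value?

0xC75

s_0 = plaintext = 0xE9F
s_1 = Round(s_0, k_0) = 0x80C
s_2 = Round(s_1, k_1) = 0xC75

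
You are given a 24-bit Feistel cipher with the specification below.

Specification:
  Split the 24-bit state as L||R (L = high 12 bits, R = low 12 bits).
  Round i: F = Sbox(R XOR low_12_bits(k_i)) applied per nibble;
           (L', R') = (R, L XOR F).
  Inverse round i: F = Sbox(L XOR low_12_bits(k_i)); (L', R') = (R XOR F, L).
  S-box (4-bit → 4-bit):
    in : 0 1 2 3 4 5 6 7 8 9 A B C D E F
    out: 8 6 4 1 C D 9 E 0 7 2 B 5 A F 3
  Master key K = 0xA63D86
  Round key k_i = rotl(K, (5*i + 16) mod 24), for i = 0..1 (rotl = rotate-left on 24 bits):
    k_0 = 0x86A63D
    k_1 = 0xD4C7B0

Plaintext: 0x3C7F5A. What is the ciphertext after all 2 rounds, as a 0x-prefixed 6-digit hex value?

0x459EAD

s_0 = plaintext = 0x3C7F5A
s_1 = Round(s_0, k_0) = 0xF5A459
s_2 = Round(s_1, k_1) = 0x459EAD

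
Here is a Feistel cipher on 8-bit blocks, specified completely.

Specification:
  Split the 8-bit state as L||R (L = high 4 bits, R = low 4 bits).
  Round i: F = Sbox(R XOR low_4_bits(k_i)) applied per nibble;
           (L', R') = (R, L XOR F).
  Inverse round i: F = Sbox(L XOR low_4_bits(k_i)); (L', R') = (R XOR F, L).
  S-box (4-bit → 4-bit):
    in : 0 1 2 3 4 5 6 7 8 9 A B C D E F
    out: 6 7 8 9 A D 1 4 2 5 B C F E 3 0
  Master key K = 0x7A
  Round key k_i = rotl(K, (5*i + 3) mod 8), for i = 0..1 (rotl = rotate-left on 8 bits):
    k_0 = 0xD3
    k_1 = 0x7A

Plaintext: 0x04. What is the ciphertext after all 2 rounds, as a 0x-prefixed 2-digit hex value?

0x47

s_0 = plaintext = 0x04
s_1 = Round(s_0, k_0) = 0x44
s_2 = Round(s_1, k_1) = 0x47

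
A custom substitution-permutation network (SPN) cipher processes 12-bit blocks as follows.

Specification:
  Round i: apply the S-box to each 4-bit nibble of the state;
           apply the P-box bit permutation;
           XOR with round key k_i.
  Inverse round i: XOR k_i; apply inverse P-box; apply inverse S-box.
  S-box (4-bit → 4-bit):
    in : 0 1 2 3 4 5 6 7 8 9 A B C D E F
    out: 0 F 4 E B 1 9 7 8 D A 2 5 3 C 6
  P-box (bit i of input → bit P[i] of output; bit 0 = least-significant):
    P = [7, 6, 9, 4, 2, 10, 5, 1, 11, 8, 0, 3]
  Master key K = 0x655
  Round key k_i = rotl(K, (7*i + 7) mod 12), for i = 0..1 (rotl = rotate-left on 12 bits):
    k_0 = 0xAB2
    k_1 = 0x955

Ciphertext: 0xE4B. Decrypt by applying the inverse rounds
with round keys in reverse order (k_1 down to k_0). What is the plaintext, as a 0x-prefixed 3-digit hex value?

s_0 = ciphertext = 0xE4B
s_1 = InvRound(s_0, k_1) = 0xA4E
s_2 = InvRound(s_1, k_0) = 0x8C4

0x8C4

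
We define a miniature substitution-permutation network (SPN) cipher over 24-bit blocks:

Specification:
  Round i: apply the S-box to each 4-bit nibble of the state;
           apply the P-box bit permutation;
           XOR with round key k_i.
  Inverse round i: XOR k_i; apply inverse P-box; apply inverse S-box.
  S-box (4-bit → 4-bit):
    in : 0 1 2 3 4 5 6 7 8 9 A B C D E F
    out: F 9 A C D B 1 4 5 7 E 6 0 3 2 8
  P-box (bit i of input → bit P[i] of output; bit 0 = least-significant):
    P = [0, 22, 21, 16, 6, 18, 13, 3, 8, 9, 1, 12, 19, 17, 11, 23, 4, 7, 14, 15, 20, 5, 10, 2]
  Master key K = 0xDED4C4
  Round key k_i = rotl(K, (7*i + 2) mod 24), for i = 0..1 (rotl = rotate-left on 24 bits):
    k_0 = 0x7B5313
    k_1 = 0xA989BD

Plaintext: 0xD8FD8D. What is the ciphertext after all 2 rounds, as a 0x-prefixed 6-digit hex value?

0x68D65B

s_0 = plaintext = 0xD8FD8D
s_1 = Round(s_0, k_0) = 0xAB3062
s_2 = Round(s_1, k_1) = 0x68D65B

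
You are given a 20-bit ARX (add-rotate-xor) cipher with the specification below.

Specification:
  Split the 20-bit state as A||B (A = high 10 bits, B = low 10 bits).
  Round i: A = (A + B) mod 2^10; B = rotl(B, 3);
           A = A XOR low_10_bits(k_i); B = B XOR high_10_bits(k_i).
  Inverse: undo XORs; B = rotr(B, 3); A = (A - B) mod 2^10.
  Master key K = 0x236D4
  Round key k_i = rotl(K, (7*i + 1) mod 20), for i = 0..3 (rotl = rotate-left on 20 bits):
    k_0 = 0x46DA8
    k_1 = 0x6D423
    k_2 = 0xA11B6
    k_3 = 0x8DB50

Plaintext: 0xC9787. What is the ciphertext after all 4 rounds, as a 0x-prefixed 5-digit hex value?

s_0 = plaintext = 0xC9787
s_1 = Round(s_0, k_0) = 0xC1124
s_2 = Round(s_1, k_1) = 0x02C97
s_3 = Round(s_2, k_2) = 0x4523D
s_4 = Round(s_3, k_3) = 0x007DA

0x007DA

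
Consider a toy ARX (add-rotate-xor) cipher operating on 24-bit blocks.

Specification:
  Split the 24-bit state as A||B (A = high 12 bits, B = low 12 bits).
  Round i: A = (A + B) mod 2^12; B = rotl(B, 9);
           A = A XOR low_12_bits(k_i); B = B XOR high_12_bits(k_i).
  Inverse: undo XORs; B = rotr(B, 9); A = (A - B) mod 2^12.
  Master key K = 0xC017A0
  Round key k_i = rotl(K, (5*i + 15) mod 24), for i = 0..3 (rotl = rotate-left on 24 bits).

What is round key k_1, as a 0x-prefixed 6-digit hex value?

K = 0xC017A0
k_0 = rotl(K, (5*0+15) mod 24) = rotl(K, 15) = 0xD0600B
k_1 = rotl(K, (5*1+15) mod 24) = rotl(K, 20) = 0x0C017A

0x0C017A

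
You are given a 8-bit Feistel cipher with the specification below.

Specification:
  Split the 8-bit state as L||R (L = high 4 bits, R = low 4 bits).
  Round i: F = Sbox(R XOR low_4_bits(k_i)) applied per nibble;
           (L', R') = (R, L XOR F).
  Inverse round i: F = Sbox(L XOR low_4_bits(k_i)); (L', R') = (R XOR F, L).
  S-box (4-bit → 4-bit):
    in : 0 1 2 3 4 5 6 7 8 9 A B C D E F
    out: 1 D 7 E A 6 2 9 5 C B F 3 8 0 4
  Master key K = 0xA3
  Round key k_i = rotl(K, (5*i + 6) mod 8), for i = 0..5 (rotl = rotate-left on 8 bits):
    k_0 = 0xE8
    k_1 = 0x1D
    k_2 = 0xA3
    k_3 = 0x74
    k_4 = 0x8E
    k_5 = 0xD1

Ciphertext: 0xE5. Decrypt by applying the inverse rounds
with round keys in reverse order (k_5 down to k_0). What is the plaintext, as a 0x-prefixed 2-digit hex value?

0x80

s_0 = ciphertext = 0xE5
s_1 = InvRound(s_0, k_5) = 0x1E
s_2 = InvRound(s_1, k_4) = 0xA1
s_3 = InvRound(s_2, k_3) = 0x1A
s_4 = InvRound(s_3, k_2) = 0xD1
s_5 = InvRound(s_4, k_1) = 0x0D
s_6 = InvRound(s_5, k_0) = 0x80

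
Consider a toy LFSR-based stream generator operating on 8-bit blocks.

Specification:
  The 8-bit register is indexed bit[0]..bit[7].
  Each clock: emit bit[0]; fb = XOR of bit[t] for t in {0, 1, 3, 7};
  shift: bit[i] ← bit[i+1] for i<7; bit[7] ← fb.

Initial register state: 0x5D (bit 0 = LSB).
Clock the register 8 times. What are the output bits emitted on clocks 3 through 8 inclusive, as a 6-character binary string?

reg_0 = 0x5D
clock 1: out=1, reg = 0x2E
clock 2: out=0, reg = 0x17
clock 3: out=1, reg = 0x0B
clock 4: out=1, reg = 0x85
clock 5: out=1, reg = 0x42
clock 6: out=0, reg = 0xA1
clock 7: out=1, reg = 0x50
clock 8: out=0, reg = 0x28

111010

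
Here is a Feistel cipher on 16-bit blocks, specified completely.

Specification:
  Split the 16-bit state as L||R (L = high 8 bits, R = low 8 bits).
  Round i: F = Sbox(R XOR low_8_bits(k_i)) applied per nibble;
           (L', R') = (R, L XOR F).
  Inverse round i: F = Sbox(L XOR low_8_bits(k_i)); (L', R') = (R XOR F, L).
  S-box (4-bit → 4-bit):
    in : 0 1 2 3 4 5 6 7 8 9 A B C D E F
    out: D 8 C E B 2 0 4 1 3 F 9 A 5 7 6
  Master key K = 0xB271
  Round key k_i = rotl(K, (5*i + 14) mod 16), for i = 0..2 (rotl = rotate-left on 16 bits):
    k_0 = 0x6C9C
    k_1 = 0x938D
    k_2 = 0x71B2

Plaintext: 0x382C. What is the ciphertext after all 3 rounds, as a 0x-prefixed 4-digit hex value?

0xED83

s_0 = plaintext = 0x382C
s_1 = Round(s_0, k_0) = 0x2CA5
s_2 = Round(s_1, k_1) = 0xA5ED
s_3 = Round(s_2, k_2) = 0xED83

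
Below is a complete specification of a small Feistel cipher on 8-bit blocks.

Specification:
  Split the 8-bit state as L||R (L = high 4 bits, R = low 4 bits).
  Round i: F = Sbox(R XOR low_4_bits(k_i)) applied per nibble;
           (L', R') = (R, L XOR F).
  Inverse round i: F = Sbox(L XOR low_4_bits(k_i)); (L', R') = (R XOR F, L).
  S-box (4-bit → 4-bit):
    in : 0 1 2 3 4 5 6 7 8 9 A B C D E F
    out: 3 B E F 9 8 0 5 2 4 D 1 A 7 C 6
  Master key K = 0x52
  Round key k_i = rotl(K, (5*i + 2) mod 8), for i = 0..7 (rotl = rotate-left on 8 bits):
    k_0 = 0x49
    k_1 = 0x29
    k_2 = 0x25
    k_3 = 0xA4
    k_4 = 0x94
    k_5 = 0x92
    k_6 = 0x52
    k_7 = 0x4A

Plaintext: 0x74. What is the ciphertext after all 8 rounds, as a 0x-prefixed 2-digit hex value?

0x60

s_0 = plaintext = 0x74
s_1 = Round(s_0, k_0) = 0x40
s_2 = Round(s_1, k_1) = 0x00
s_3 = Round(s_2, k_2) = 0x08
s_4 = Round(s_3, k_3) = 0x8A
s_5 = Round(s_4, k_4) = 0xA4
s_6 = Round(s_5, k_5) = 0x4A
s_7 = Round(s_6, k_6) = 0xA6
s_8 = Round(s_7, k_7) = 0x60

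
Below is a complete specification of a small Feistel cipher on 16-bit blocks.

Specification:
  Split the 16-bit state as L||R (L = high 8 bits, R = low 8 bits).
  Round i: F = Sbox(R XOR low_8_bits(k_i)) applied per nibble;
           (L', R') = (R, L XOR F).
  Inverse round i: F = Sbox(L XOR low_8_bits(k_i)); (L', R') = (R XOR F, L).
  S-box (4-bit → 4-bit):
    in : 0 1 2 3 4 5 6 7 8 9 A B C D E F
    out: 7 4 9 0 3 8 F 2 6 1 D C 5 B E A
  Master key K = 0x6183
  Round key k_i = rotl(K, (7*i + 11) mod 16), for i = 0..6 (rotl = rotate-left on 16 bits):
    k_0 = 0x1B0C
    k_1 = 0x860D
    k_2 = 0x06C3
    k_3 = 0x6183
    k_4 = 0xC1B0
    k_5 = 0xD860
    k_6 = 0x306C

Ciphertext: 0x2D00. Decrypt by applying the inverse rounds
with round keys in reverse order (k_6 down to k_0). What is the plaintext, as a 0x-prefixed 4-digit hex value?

0x3296

s_0 = ciphertext = 0x2D00
s_1 = InvRound(s_0, k_6) = 0x342D
s_2 = InvRound(s_1, k_5) = 0xAE34
s_3 = InvRound(s_2, k_4) = 0x7AAE
s_4 = InvRound(s_3, k_3) = 0x0F7A
s_5 = InvRound(s_4, k_2) = 0x2F0F
s_6 = InvRound(s_5, k_1) = 0x962F
s_7 = InvRound(s_6, k_0) = 0x3296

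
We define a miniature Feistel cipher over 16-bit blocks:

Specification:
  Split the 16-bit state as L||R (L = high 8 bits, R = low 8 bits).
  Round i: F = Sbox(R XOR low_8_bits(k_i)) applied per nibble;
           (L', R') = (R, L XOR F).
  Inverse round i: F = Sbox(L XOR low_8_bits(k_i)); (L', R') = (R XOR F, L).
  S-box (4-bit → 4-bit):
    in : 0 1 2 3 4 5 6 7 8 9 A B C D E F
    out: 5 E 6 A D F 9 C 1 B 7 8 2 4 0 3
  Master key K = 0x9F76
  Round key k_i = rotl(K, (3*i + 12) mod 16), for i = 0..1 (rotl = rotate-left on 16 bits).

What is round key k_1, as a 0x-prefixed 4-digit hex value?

K = 0x9F76
k_0 = rotl(K, (3*0+12) mod 16) = rotl(K, 12) = 0x69F7
k_1 = rotl(K, (3*1+12) mod 16) = rotl(K, 15) = 0x4FBB

0x4FBB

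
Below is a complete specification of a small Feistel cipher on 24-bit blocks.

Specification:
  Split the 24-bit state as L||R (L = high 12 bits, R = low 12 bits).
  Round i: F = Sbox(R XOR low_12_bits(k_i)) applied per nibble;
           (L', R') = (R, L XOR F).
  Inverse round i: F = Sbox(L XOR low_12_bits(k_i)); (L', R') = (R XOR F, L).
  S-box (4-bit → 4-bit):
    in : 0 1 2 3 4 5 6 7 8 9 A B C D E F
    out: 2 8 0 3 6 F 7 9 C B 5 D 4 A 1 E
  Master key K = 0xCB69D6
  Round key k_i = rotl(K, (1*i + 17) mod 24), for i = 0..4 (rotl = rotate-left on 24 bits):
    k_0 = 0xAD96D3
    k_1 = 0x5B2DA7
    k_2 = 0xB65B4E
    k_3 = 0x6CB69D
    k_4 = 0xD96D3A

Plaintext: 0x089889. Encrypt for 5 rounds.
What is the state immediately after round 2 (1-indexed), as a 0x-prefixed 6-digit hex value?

0x17CC24

s_0 = plaintext = 0x089889
s_1 = Round(s_0, k_0) = 0x88917C
s_2 = Round(s_1, k_1) = 0x17CC24
s_3 = Round(s_2, k_2) = 0xC24809
s_4 = Round(s_3, k_3) = 0x809D92
s_5 = Round(s_4, k_4) = 0xD92A55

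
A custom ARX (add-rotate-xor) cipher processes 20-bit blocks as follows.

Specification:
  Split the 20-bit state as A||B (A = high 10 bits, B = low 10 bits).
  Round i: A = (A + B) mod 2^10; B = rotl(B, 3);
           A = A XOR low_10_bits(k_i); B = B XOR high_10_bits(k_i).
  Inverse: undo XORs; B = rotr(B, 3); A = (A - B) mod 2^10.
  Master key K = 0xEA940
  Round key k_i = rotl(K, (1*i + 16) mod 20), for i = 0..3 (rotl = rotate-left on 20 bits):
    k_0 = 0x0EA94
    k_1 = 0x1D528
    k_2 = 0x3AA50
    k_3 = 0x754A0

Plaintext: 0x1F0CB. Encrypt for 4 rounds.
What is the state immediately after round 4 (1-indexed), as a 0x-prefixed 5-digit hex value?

0x36CF2

s_0 = plaintext = 0x1F0CB
s_1 = Round(s_0, k_0) = 0xF4E63
s_2 = Round(s_1, k_1) = 0xC7B69
s_3 = Round(s_2, k_2) = 0x35FA4
s_4 = Round(s_3, k_3) = 0x36CF2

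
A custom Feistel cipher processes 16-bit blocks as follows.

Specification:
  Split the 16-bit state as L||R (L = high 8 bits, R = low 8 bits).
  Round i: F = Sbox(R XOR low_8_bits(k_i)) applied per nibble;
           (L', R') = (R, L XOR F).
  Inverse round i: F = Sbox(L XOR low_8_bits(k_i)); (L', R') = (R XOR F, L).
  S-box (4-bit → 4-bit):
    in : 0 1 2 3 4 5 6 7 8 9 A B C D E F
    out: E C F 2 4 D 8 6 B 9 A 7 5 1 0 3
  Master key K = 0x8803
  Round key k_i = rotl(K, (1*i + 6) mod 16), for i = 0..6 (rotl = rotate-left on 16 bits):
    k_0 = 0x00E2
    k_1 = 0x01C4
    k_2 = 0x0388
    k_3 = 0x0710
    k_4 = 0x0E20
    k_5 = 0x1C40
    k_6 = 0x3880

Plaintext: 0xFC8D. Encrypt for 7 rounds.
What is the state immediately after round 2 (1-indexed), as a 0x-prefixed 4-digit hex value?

0x7FFA

s_0 = plaintext = 0xFC8D
s_1 = Round(s_0, k_0) = 0x8D7F
s_2 = Round(s_1, k_1) = 0x7FFA
s_3 = Round(s_2, k_2) = 0xFA10
s_4 = Round(s_3, k_3) = 0x1014
s_5 = Round(s_4, k_4) = 0x1434
s_6 = Round(s_5, k_5) = 0x3470
s_7 = Round(s_6, k_6) = 0x700A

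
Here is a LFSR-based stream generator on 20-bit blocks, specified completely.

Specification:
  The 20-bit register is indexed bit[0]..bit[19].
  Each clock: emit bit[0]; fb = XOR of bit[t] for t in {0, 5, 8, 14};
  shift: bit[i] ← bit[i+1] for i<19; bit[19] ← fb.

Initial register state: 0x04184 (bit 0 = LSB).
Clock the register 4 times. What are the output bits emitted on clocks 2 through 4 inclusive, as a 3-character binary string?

010

reg_0 = 0x04184
clock 1: out=0, reg = 0x020C2
clock 2: out=0, reg = 0x01061
clock 3: out=1, reg = 0x00830
clock 4: out=0, reg = 0x80418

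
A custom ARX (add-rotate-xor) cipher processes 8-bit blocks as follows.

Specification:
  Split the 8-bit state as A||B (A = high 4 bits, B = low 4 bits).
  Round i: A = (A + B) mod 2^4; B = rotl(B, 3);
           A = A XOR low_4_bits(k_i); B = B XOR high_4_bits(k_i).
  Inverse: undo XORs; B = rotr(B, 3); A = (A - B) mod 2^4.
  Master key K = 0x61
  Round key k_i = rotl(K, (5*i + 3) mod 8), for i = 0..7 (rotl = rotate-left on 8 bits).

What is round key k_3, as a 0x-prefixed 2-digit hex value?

K = 0x61
k_0 = rotl(K, (5*0+3) mod 8) = rotl(K, 3) = 0x0B
k_1 = rotl(K, (5*1+3) mod 8) = rotl(K, 0) = 0x61
k_2 = rotl(K, (5*2+3) mod 8) = rotl(K, 5) = 0x2C
k_3 = rotl(K, (5*3+3) mod 8) = rotl(K, 2) = 0x85

0x85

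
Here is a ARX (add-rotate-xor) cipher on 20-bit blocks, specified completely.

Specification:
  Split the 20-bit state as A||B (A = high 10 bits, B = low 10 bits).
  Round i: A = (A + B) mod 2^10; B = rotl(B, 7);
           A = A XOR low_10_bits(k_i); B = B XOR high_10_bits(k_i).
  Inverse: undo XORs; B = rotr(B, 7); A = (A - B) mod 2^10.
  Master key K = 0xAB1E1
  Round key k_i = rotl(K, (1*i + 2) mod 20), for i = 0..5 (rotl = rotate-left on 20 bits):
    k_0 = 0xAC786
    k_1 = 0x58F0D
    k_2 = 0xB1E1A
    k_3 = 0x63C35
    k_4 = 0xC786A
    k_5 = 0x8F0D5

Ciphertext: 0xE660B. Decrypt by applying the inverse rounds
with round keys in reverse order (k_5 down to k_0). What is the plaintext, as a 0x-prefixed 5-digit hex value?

s_0 = ciphertext = 0xE660B
s_1 = InvRound(s_0, k_5) = 0x651B8
s_2 = InvRound(s_1, k_4) = 0x32535
s_3 = InvRound(s_2, k_3) = 0xCADD1
s_4 = InvRound(s_3, k_2) = 0x1ECB6
s_5 = InvRound(s_4, k_1) = 0x32EAB
s_6 = InvRound(s_5, k_0) = 0x9F4D0

0x9F4D0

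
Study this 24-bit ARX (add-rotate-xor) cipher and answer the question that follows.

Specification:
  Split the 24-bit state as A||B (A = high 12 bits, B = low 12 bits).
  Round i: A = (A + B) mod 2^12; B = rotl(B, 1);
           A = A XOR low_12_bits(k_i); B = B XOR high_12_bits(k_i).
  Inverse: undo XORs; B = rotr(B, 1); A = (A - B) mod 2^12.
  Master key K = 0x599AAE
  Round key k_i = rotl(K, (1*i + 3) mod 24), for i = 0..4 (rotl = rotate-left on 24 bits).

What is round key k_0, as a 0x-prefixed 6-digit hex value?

0xCCD572

K = 0x599AAE
k_0 = rotl(K, (1*0+3) mod 24) = rotl(K, 3) = 0xCCD572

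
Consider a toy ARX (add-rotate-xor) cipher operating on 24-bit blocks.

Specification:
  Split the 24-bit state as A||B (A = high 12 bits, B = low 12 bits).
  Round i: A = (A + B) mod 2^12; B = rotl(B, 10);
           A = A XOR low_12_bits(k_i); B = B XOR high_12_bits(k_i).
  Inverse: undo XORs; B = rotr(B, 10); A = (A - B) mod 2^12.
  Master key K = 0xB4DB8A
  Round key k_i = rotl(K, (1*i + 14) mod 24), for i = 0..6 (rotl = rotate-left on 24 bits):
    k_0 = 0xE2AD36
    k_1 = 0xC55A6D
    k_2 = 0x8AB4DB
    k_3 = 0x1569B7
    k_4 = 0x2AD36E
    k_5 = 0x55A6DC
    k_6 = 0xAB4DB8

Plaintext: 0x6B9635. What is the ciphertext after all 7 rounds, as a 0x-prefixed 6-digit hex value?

0x3BBB05

s_0 = plaintext = 0x6B9635
s_1 = Round(s_0, k_0) = 0x1D8BA7
s_2 = Round(s_1, k_1) = 0x7122BC
s_3 = Round(s_2, k_2) = 0xD15804
s_4 = Round(s_3, k_3) = 0xCAE357
s_5 = Round(s_4, k_4) = 0x36BE78
s_6 = Round(s_5, k_5) = 0x73F6C4
s_7 = Round(s_6, k_6) = 0x3BBB05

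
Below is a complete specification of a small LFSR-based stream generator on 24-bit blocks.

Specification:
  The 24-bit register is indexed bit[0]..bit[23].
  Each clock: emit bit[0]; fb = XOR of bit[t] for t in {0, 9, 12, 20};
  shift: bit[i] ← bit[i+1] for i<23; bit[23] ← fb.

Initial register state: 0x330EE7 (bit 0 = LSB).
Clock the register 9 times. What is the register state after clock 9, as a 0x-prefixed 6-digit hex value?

0x319987

reg_0 = 0x330EE7
clock 1: out=1, reg = 0x998773
clock 2: out=1, reg = 0xCCC3B9
clock 3: out=1, reg = 0x6661DC
clock 4: out=0, reg = 0x3330EE
clock 5: out=0, reg = 0x199877
clock 6: out=1, reg = 0x8CCC3B
clock 7: out=1, reg = 0xC6661D
clock 8: out=1, reg = 0x63330E
clock 9: out=0, reg = 0x319987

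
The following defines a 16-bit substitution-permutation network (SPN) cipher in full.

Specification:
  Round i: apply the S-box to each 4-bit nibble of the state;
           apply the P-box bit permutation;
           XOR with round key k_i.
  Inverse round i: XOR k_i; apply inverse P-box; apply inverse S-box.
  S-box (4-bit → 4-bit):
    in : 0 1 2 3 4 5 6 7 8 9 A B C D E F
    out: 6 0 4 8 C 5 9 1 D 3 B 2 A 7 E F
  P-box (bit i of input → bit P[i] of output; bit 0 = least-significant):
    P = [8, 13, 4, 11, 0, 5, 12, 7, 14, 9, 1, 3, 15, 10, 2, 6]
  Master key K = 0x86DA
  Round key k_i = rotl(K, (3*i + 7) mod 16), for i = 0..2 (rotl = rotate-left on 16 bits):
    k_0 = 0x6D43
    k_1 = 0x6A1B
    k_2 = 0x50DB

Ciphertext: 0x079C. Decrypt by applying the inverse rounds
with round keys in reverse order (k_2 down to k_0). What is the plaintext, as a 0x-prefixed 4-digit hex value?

s_0 = ciphertext = 0x079C
s_1 = InvRound(s_0, k_2) = 0xED57
s_2 = InvRound(s_1, k_1) = 0xFC17
s_3 = InvRound(s_2, k_0) = 0x8125

0x8125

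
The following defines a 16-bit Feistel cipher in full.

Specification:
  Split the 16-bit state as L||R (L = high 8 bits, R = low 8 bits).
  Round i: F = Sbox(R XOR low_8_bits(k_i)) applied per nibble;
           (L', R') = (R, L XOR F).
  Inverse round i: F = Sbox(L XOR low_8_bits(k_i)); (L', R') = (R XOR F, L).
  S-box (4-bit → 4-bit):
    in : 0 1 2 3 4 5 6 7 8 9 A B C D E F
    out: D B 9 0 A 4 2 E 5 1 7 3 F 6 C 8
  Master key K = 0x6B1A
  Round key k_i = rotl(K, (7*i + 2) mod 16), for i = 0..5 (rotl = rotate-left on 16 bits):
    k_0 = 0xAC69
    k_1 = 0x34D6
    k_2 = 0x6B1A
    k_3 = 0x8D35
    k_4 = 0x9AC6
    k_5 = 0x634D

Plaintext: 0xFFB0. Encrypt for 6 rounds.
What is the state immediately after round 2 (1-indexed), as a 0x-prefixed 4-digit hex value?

0x9E15

s_0 = plaintext = 0xFFB0
s_1 = Round(s_0, k_0) = 0xB09E
s_2 = Round(s_1, k_1) = 0x9E15
s_3 = Round(s_2, k_2) = 0x1546
s_4 = Round(s_3, k_3) = 0x46F5
s_5 = Round(s_4, k_4) = 0xF546
s_6 = Round(s_5, k_5) = 0x4626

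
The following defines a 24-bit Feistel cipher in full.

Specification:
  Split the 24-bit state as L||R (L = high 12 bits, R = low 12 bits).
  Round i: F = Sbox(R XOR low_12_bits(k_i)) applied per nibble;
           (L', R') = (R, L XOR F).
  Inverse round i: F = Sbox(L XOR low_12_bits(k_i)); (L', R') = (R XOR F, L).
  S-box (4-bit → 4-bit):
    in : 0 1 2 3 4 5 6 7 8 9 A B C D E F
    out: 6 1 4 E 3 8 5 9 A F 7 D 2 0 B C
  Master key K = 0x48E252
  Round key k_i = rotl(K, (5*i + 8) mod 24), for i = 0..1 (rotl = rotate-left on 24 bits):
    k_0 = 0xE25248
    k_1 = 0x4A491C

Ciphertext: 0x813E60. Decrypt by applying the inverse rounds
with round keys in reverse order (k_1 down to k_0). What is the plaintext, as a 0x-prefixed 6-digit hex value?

s_0 = ciphertext = 0x813E60
s_1 = InvRound(s_0, k_1) = 0xF0C813
s_2 = InvRound(s_1, k_0) = 0x820F0C

0x820F0C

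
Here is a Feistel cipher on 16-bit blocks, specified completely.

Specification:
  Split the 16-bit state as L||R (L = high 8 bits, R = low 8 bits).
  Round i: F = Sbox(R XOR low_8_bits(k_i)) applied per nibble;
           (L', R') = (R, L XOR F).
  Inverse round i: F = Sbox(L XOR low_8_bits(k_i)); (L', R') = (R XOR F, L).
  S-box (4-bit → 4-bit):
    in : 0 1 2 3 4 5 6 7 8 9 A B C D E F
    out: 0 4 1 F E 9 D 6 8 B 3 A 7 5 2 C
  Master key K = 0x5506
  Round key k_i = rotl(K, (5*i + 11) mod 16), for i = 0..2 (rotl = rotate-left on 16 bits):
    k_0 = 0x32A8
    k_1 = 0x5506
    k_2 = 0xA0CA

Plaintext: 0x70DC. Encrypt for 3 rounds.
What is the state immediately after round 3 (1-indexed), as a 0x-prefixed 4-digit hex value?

s_0 = plaintext = 0x70DC
s_1 = Round(s_0, k_0) = 0xDC1E
s_2 = Round(s_1, k_1) = 0x1E94
s_3 = Round(s_2, k_2) = 0x948C

0x948C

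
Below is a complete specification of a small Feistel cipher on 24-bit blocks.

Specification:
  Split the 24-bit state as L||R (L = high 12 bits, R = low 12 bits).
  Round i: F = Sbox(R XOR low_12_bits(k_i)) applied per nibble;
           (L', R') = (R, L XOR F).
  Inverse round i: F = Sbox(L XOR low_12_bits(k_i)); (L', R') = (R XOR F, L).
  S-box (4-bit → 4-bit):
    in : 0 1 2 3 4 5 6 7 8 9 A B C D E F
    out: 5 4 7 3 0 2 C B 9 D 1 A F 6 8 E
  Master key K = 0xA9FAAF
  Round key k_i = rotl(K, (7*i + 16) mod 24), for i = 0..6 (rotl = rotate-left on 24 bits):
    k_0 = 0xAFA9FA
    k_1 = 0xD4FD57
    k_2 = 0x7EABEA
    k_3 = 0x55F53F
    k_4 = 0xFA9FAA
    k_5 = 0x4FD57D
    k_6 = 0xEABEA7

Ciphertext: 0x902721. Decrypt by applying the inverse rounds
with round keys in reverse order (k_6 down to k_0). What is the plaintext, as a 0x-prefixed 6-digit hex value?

s_0 = ciphertext = 0x902721
s_1 = InvRound(s_0, k_6) = 0xC33902
s_2 = InvRound(s_1, k_5) = 0x40AC33
s_3 = InvRound(s_2, k_4) = 0x62640A
s_4 = InvRound(s_3, k_3) = 0x747626
s_5 = InvRound(s_4, k_2) = 0x930747
s_6 = InvRound(s_5, k_1) = 0x78C930
s_7 = InvRound(s_6, k_0) = 0x18C78C

0x18C78C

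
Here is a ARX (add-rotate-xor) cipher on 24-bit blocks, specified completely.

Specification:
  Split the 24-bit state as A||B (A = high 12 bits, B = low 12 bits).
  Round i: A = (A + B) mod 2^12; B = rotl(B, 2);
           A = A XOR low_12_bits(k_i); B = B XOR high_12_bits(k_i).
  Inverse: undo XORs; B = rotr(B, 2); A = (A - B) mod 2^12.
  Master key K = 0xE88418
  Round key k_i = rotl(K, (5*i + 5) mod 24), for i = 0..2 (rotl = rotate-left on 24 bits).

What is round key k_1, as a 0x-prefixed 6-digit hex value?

0x1063A2

K = 0xE88418
k_0 = rotl(K, (5*0+5) mod 24) = rotl(K, 5) = 0x10831D
k_1 = rotl(K, (5*1+5) mod 24) = rotl(K, 10) = 0x1063A2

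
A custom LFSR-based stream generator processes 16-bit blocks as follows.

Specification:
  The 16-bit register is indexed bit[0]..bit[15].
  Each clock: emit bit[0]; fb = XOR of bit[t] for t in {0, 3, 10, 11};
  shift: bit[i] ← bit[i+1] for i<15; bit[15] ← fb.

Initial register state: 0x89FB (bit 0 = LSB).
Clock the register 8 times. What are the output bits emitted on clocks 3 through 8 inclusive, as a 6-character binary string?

011111

reg_0 = 0x89FB
clock 1: out=1, reg = 0xC4FD
clock 2: out=1, reg = 0xE27E
clock 3: out=0, reg = 0xF13F
clock 4: out=1, reg = 0x789F
clock 5: out=1, reg = 0xBC4F
clock 6: out=1, reg = 0x5E27
clock 7: out=1, reg = 0xAF13
clock 8: out=1, reg = 0xD789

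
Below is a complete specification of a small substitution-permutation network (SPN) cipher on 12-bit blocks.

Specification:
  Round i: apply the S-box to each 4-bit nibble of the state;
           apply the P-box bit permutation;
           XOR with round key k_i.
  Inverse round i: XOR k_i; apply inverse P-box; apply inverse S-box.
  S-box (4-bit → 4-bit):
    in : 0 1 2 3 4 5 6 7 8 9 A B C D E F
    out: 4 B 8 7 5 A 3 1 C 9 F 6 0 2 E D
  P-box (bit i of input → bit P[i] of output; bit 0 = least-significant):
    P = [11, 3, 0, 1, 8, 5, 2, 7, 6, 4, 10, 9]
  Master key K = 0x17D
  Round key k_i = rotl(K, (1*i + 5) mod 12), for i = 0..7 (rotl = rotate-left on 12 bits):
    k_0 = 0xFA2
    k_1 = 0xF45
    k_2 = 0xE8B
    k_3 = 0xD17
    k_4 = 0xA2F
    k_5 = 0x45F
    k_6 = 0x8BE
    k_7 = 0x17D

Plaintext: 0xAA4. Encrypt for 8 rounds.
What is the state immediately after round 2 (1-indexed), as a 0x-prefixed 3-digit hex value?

0x3E5

s_0 = plaintext = 0xAA4
s_1 = Round(s_0, k_0) = 0x057
s_2 = Round(s_1, k_1) = 0x3E5
s_3 = Round(s_2, k_2) = 0xA75
s_4 = Round(s_3, k_3) = 0xA4D
s_5 = Round(s_4, k_4) = 0xD73
s_6 = Round(s_5, k_5) = 0xD46
s_7 = Round(s_6, k_6) = 0x1A2
s_8 = Round(s_7, k_7) = 0x28B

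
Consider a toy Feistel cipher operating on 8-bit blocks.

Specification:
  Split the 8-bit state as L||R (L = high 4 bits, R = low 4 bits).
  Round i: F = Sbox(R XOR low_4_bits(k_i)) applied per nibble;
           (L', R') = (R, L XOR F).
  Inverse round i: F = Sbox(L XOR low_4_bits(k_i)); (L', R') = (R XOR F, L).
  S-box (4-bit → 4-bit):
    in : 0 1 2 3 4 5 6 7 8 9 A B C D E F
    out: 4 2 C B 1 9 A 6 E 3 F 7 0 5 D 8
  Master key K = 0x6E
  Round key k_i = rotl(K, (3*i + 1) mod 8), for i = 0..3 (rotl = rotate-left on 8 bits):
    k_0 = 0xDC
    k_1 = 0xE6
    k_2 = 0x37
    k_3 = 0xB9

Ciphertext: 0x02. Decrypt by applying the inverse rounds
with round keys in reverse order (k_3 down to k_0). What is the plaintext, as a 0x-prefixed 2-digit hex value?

0xF1

s_0 = ciphertext = 0x02
s_1 = InvRound(s_0, k_3) = 0x10
s_2 = InvRound(s_1, k_2) = 0xA1
s_3 = InvRound(s_2, k_1) = 0x1A
s_4 = InvRound(s_3, k_0) = 0xF1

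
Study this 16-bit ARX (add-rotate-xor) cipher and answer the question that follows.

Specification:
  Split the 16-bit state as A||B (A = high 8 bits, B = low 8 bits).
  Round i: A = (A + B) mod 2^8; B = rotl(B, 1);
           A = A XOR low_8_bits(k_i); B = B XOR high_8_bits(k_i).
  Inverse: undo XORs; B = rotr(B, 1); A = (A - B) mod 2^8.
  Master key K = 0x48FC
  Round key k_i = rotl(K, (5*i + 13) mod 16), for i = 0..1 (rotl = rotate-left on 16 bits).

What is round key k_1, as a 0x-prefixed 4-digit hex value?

K = 0x48FC
k_0 = rotl(K, (5*0+13) mod 16) = rotl(K, 13) = 0x891F
k_1 = rotl(K, (5*1+13) mod 16) = rotl(K, 2) = 0x23F1

0x23F1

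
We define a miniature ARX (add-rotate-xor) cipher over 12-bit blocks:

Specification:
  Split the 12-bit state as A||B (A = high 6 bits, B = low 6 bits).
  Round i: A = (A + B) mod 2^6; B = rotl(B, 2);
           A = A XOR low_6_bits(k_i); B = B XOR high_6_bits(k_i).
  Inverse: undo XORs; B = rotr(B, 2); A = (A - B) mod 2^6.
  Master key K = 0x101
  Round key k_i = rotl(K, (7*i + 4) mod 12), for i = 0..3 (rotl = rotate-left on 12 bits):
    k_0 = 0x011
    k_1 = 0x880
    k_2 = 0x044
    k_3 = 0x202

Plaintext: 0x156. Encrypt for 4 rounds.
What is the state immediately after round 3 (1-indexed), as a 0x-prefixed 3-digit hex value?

s_0 = plaintext = 0x156
s_1 = Round(s_0, k_0) = 0x299
s_2 = Round(s_1, k_1) = 0x8C7
s_3 = Round(s_2, k_2) = 0xB9D
s_4 = Round(s_3, k_3) = 0x27D

0xB9D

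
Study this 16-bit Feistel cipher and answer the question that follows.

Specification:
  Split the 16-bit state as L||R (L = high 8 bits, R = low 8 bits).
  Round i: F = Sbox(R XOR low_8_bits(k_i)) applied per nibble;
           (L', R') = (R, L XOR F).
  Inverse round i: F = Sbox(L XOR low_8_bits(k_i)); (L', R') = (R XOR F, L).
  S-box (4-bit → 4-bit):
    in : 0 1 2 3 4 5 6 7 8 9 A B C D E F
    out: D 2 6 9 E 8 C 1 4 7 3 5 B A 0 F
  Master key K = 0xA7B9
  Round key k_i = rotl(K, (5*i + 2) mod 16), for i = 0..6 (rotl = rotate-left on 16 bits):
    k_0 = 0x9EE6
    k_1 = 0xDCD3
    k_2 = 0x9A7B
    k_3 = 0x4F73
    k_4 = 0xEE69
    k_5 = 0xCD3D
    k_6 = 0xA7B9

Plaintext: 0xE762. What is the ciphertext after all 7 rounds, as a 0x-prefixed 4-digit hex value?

0x52C0

s_0 = plaintext = 0xE762
s_1 = Round(s_0, k_0) = 0x62A9
s_2 = Round(s_1, k_1) = 0xA971
s_3 = Round(s_2, k_2) = 0x717A
s_4 = Round(s_3, k_3) = 0x7AA6
s_5 = Round(s_4, k_4) = 0xA6C5
s_6 = Round(s_5, k_5) = 0xC552
s_7 = Round(s_6, k_6) = 0x52C0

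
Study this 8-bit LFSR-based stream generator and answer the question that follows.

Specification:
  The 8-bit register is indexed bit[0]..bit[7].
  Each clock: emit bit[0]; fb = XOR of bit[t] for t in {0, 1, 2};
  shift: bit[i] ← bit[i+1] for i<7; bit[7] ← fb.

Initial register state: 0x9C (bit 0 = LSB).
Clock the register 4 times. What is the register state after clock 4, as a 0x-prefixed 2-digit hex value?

reg_0 = 0x9C
clock 1: out=0, reg = 0xCE
clock 2: out=0, reg = 0x67
clock 3: out=1, reg = 0xB3
clock 4: out=1, reg = 0x59

0x59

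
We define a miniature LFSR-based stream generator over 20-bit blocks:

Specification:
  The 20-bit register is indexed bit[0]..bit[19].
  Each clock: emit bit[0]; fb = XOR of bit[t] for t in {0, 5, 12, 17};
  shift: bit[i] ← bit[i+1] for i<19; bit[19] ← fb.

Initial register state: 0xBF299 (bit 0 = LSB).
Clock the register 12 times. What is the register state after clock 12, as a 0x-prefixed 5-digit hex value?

reg_0 = 0xBF299
clock 1: out=1, reg = 0xDF94C
clock 2: out=0, reg = 0xEFCA6
clock 3: out=0, reg = 0xF7E53
clock 4: out=1, reg = 0xFBF29
clock 5: out=1, reg = 0x7DF94
clock 6: out=0, reg = 0x3EFCA
clock 7: out=0, reg = 0x9F7E5
clock 8: out=1, reg = 0xCFBF2
clock 9: out=0, reg = 0x67DF9
clock 10: out=1, reg = 0x33EFC
clock 11: out=0, reg = 0x99F7E
clock 12: out=0, reg = 0x4CFBF

0x4CFBF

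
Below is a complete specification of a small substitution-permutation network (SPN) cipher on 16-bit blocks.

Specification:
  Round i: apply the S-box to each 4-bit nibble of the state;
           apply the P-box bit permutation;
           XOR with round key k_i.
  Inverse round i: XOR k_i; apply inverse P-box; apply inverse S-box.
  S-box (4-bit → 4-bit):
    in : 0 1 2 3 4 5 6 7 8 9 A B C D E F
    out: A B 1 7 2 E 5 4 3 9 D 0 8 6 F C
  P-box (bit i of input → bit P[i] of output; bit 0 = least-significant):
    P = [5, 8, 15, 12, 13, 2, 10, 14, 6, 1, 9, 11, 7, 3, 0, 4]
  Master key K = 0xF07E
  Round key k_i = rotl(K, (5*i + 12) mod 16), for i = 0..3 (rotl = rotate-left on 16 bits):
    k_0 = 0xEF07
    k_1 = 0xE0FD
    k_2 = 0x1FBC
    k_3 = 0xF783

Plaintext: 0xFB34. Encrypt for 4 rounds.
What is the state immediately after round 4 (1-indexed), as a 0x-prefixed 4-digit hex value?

s_0 = plaintext = 0xFB34
s_1 = Round(s_0, k_0) = 0xCA12
s_2 = Round(s_1, k_1) = 0x8A89
s_3 = Round(s_2, k_2) = 0x2550
s_4 = Round(s_3, k_3) = 0xA805

0xA805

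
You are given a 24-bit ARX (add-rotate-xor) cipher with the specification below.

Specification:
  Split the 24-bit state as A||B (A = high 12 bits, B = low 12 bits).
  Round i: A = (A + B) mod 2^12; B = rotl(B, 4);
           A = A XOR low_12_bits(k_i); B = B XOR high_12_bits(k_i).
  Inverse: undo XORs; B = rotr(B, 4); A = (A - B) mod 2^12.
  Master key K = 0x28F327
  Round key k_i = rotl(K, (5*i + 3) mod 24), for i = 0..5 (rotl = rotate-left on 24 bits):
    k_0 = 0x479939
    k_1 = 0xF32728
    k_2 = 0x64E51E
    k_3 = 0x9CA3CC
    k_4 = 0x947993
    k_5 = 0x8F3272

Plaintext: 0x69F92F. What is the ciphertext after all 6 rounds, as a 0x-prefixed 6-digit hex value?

0x49A31F

s_0 = plaintext = 0x69F92F
s_1 = Round(s_0, k_0) = 0x6F7680
s_2 = Round(s_1, k_1) = 0xA5F734
s_3 = Round(s_2, k_2) = 0x48D509
s_4 = Round(s_3, k_3) = 0xA5A95F
s_5 = Round(s_4, k_4) = 0xA2ACBE
s_6 = Round(s_5, k_5) = 0x49A31F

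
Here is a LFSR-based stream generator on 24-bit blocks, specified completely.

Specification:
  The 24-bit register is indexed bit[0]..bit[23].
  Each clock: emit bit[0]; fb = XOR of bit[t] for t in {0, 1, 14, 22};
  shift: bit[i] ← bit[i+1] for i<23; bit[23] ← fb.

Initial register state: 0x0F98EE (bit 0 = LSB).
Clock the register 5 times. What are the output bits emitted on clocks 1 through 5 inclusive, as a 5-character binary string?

01110

reg_0 = 0x0F98EE
clock 1: out=0, reg = 0x87CC77
clock 2: out=1, reg = 0xC3E63B
clock 3: out=1, reg = 0x61F31D
clock 4: out=1, reg = 0xB0F98E
clock 5: out=0, reg = 0x587CC7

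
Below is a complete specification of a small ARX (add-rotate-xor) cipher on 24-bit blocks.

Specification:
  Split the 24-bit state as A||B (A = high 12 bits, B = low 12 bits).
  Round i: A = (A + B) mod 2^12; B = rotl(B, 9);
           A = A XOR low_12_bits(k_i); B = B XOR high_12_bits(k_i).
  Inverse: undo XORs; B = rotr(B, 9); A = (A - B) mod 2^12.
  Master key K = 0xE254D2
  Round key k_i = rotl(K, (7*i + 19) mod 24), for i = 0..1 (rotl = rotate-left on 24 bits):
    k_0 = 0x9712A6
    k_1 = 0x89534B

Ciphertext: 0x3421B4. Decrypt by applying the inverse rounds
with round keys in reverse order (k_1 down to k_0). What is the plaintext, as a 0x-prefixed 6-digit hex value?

0x0733E8

s_0 = ciphertext = 0x3421B4
s_1 = InvRound(s_0, k_1) = 0x6FD90C
s_2 = InvRound(s_1, k_0) = 0x0733E8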